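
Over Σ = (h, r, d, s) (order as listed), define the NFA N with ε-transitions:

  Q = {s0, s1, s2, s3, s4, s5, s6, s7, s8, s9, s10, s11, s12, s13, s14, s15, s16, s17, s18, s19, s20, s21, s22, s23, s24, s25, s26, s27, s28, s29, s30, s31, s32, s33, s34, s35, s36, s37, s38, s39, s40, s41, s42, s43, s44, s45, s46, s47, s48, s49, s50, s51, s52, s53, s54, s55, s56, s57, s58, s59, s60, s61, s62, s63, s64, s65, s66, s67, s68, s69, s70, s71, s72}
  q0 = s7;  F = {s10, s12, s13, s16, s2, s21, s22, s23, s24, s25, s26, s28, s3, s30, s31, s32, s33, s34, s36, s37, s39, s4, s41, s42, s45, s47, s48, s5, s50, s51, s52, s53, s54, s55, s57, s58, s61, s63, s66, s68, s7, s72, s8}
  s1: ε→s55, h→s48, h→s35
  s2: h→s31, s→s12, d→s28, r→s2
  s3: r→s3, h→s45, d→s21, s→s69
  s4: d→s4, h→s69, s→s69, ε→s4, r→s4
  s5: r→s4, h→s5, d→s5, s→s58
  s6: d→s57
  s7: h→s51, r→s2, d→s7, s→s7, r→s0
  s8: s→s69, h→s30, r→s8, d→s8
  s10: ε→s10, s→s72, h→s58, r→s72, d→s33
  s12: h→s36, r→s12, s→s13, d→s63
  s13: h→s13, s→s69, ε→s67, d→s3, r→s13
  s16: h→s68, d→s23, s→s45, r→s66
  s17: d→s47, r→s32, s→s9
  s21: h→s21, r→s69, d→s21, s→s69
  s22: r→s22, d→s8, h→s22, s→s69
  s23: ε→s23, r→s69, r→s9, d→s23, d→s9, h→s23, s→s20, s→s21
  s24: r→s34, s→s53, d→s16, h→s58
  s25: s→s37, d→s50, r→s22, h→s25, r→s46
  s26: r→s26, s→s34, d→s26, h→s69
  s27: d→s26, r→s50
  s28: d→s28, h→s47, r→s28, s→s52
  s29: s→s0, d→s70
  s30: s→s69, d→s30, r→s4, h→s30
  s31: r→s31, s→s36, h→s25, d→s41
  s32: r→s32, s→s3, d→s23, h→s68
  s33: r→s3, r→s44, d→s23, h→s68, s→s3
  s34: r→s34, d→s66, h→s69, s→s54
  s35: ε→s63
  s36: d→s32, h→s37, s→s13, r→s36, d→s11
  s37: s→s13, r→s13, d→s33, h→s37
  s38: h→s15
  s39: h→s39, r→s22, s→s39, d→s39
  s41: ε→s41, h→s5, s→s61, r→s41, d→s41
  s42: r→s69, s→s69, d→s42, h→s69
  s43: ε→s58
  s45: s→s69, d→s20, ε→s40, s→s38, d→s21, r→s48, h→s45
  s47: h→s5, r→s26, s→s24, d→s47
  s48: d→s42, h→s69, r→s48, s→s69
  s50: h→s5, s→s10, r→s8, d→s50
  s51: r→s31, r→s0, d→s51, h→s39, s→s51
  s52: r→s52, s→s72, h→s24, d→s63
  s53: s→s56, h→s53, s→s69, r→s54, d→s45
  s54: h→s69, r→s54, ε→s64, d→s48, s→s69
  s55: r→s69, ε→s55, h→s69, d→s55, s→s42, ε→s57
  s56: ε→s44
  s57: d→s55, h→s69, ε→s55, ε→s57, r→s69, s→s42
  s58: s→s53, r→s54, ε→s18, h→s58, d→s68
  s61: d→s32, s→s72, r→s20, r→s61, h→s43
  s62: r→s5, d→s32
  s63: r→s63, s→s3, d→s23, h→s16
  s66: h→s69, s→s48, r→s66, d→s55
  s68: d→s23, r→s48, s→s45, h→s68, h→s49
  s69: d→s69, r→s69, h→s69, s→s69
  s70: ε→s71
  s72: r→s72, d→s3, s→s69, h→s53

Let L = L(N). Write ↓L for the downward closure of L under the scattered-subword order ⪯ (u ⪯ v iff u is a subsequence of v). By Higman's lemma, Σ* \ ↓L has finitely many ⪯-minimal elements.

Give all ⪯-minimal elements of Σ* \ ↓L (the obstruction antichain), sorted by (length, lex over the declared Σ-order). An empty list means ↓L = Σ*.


Antichain: [hhrs, rsss, rdhrh, rsddr].

|Q|=73, |F|=43, |δ|=219 (17 ε).
min D↑ (43 st, q0=0, F={16}): 0:h→1,r→2,d→0,s→0 1:h→3,r→4,d→1,s→1 2:h→4,r→2,d→5,s→6 3:h→3,r→7,d→3,s→3 4:h→8,r→4,d→9,s→10 5:h→11,r→5,d→5,s→12 6:h→10,r→6,d→13,s→14 7:h→7,r→7,d→15,s→16 8:h→8,r→7,d→17,s→18 9:h→19,r→9,d→9,s→20 10:h→18,r→10,d→21,s→14 11:h→19,r→22,d→11,s→23 12:h→23,r→12,d→13,s→24 13:h→25,r→13,d→26,s→27 14:h→14,r→14,d→27,s→16 15:h→28,r→15,d→15,s→16 16:h→16,r→16,d→16,s→16 17:h→19,r→15,d→17,s→29 18:h→18,r→14,d→30,s→14 19:h→19,r→31,d→19,s→32 20:h→32,r→20,d→21,s→24 21:h→33,r→21,d→26,s→27 22:h→16,r→22,d→22,s→34 23:h→32,r→34,d→25,s→35 24:h→35,r→24,d→27,s→16 25:h→33,r→36,d→26,s→37 26:h→26,r→16,d→26,s→38 27:h→37,r→27,d→38,s→16 28:h→28,r→31,d→28,s→16 29:h→32,r→24,d→30,s→24 30:h→33,r→27,d→26,s→27 31:h→16,r→31,d→31,s→16 32:h→32,r→39,d→33,s→35 33:h→33,r→40,d→26,s→37 34:h→16,r→34,d→36,s→39 35:h→35,r→39,d→37,s→16 36:h→16,r→36,d→41,s→40 37:h→37,r→40,d→38,s→16 38:h→38,r→16,d→38,s→16 39:h→16,r→39,d→40,s→16 40:h→16,r→40,d→42,s→16 41:h→16,r→16,d→41,s→42 42:h→16,r→16,d→42,s→16 [Hopcroft].
'hhrs': |S_i|=[59, 53, 37, 24, 5] end={s15,s38,s44,s56,s69} rej; 4/4 del acc.
'rsss': |S_i|=[59, 56, 41, 18, 5] end={s15,s38,s44,s56,s69} ∉↓L; 4/4 deletions ∈↓L.
'rdhrh': N↓-sim [59, 56, 45, 32, 12, 1] end={s69} ∉↓L; 5/5 single-dels accept.
'rsddr': N↓-sim [59, 56, 41, 23, 8, 2] end={s69,s9} ∉↓L; 5/5 deletions ∈↓L.
4 obstructions.


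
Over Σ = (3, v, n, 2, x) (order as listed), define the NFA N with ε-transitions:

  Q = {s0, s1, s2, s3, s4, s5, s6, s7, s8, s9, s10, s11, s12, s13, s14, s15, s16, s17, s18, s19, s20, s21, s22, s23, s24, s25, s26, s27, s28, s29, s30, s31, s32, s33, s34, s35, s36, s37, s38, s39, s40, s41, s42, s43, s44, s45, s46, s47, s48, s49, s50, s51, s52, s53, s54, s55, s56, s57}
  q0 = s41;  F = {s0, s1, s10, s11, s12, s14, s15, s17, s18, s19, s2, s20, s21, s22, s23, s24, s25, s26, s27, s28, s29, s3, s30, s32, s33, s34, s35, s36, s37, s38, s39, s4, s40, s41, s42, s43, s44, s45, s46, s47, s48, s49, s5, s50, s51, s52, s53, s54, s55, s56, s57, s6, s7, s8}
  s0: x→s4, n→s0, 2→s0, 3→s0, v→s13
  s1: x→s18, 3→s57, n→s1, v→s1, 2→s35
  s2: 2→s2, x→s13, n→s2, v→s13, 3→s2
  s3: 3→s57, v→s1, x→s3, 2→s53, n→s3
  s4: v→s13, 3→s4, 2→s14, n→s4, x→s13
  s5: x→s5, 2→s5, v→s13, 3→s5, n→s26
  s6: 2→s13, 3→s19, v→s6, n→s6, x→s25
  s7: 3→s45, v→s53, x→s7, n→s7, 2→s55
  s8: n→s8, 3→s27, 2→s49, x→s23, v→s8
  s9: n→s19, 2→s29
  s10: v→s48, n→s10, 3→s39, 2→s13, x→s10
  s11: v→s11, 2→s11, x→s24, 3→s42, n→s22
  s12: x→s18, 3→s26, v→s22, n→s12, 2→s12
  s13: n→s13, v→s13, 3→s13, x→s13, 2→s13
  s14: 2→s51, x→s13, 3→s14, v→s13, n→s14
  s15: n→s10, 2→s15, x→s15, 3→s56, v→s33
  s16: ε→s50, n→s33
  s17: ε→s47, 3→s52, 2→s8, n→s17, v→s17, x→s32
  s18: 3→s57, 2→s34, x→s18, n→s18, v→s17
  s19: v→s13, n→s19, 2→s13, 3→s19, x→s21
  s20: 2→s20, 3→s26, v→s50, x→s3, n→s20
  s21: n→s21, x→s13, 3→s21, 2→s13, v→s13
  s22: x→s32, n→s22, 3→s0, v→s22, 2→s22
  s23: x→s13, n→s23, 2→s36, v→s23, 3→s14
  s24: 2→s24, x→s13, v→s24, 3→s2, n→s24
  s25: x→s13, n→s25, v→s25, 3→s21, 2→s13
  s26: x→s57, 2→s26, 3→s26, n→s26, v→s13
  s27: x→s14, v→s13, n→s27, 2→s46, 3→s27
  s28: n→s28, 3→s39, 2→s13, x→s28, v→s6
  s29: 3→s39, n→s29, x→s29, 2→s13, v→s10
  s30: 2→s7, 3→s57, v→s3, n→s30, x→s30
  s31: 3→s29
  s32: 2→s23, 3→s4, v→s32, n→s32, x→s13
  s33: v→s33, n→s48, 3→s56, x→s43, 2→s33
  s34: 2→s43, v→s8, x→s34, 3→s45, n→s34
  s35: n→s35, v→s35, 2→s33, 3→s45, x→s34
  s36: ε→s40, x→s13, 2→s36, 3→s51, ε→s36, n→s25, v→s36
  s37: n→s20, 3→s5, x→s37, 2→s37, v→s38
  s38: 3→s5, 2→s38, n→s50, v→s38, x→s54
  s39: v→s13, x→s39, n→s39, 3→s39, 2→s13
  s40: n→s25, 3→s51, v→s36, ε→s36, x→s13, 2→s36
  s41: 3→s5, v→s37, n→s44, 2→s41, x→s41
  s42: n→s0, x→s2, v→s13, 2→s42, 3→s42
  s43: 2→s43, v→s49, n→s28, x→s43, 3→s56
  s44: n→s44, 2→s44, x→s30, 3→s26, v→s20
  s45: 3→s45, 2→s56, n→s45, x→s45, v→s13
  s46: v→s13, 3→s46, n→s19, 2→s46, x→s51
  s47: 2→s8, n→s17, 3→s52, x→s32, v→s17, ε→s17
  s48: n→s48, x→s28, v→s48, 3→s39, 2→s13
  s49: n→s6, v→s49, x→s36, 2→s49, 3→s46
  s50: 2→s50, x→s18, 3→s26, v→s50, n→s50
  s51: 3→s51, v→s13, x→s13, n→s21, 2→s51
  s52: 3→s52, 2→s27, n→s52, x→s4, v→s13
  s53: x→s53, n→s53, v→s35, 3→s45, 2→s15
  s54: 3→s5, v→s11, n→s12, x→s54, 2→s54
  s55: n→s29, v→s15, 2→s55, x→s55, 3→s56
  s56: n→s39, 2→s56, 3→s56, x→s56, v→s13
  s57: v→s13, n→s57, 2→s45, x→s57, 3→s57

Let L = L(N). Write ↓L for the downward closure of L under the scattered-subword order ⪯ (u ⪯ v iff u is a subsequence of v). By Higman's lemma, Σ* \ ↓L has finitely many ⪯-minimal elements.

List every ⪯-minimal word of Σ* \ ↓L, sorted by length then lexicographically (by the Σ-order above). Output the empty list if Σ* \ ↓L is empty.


|Q|=58, |F|=54, |δ|=285 (6 ε).
min D↑ (53 st, q0=0, F={4}): 0:3→1,v→2,n→3,2→0,x→0 1:3→1,v→4,n→5,2→1,x→1 2:3→1,v→6,n→7,2→2,x→2 3:3→5,v→7,n→3,2→3,x→8 4:3→4,v→4,n→4,2→4,x→4 5:3→5,v→4,n→5,2→5,x→9 6:3→1,v→6,n→10,2→6,x→11 7:3→5,v→10,n→7,2→7,x→12 8:3→9,v→12,n→8,2→13,x→8 9:3→9,v→4,n→9,2→14,x→9 10:3→5,v→10,n→10,2→10,x→15 11:3→1,v→16,n→17,2→11,x→11 12:3→9,v→18,n→12,2→19,x→12 13:3→14,v→19,n→13,2→20,x→13 14:3→14,v→4,n→14,2→21,x→14 15:3→9,v→22,n→15,2→23,x→15 16:3→24,v→16,n→25,2→16,x→26 17:3→5,v→25,n→17,2→17,x→15 18:3→9,v→18,n→18,2→27,x→15 19:3→14,v→27,n→19,2→28,x→19 20:3→21,v→28,n→29,2→20,x→20 21:3→21,v→4,n→30,2→21,x→21 22:3→31,v→22,n→22,2→32,x→33 23:3→14,v→32,n→23,2→34,x→23 24:3→24,v→4,n→35,2→24,x→36 25:3→35,v→25,n→25,2→25,x→33 26:3→36,v→26,n→26,2→26,x→4 27:3→14,v→27,n→27,2→37,x→23 28:3→21,v→37,n→38,2→28,x→28 29:3→30,v→38,n→29,2→4,x→29 30:3→30,v→4,n→30,2→4,x→30 31:3→31,v→4,n→31,2→39,x→40 32:3→39,v→32,n→32,2→41,x→42 33:3→40,v→33,n→33,2→42,x→4 34:3→21,v→41,n→43,2→34,x→34 35:3→35,v→4,n→35,2→35,x→40 36:3→36,v→4,n→36,2→36,x→4 37:3→21,v→37,n→44,2→37,x→34 38:3→30,v→44,n→38,2→4,x→38 39:3→39,v→4,n→39,2→45,x→46 40:3→40,v→4,n→40,2→46,x→4 41:3→45,v→41,n→47,2→41,x→48 42:3→46,v→42,n→42,2→48,x→4 43:3→30,v→47,n→43,2→4,x→43 44:3→30,v→44,n→44,2→4,x→43 45:3→45,v→4,n→49,2→45,x→50 46:3→46,v→4,n→46,2→50,x→4 47:3→49,v→47,n→47,2→4,x→51 48:3→50,v→48,n→51,2→48,x→4 49:3→49,v→4,n→49,2→4,x→52 50:3→50,v→4,n→52,2→50,x→4 51:3→52,v→51,n→51,2→4,x→4 52:3→52,v→4,n→52,2→4,x→4.
'3v': |S_i|=[55, 18, 1] end={s13} rej; 2/2 single-dels accept.
'vvxvxx': run [55, 49, 43, 37, 25, 12, 1] end={s13} rej; 6/6 single-dels accept.
'nx22n2': run [55, 48, 39, 29, 20, 10, 1] end={s13} — reject; 6/6 single-dels accept.
3 minimals (antichain).

min(Σ*\↓L) = [3v, vvxvxx, nx22n2].


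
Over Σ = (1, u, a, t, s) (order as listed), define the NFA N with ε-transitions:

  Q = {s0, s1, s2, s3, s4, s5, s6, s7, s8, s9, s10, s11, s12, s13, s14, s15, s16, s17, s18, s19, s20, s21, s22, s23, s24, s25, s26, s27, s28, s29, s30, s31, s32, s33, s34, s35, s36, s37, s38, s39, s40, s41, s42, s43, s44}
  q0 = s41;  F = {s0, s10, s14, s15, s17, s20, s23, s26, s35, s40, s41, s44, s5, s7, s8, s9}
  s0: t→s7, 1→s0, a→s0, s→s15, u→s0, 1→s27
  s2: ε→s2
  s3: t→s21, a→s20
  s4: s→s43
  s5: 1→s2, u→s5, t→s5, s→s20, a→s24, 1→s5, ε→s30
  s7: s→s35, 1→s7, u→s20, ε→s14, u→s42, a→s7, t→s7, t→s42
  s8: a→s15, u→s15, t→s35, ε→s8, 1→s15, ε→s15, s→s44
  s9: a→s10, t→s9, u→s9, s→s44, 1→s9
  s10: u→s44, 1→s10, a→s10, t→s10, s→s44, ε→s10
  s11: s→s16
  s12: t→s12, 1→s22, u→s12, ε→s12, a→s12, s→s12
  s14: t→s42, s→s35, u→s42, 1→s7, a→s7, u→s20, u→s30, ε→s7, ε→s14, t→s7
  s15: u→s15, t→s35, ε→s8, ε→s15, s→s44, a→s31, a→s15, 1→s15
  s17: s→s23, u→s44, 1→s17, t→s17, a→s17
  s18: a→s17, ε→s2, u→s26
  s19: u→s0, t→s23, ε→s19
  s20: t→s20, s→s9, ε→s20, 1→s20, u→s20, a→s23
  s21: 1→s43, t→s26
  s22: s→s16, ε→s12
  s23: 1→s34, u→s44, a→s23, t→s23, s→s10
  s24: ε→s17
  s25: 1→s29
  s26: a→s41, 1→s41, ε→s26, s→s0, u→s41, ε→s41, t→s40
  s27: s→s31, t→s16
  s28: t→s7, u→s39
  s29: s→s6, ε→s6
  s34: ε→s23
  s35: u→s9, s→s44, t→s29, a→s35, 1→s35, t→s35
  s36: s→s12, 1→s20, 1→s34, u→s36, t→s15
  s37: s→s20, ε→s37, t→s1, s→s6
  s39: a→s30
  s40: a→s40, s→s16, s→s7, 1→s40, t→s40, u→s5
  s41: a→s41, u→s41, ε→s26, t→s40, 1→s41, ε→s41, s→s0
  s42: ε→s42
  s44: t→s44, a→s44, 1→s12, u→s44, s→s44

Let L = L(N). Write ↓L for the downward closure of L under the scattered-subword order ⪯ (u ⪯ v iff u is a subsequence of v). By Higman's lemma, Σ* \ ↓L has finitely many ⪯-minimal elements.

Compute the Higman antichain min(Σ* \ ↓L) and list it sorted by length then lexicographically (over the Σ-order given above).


A = [sss1, tuau1].

|Q|=45, |F|=16, |δ|=145 (24 ε).
min D↑ (14 st, q0=0, F={12}): 0:1→0,u→0,a→0,t→1,s→2 1:1→1,u→3,a→1,t→1,s→4 2:1→2,u→2,a→2,t→4,s→5 3:1→3,u→3,a→6,t→3,s→7 4:1→4,u→7,a→4,t→4,s→8 5:1→5,u→5,a→5,t→8,s→9 6:1→6,u→9,a→6,t→6,s→10 7:1→7,u→7,a→10,t→7,s→11 8:1→8,u→11,a→8,t→8,s→9 9:1→12,u→9,a→9,t→9,s→9 10:1→10,u→9,a→10,t→10,s→13 11:1→11,u→11,a→13,t→11,s→9 12:1→12,u→12,a→12,t→12,s→12 13:1→13,u→9,a→13,t→13,s→9 [Hopcroft].
'sss1': N↓-sim [28, 21, 12, 5, 3] end={s12,s16,s22} — reject; 4/4 deletions ∈↓L.
'tuau1': run [28, 21, 15, 9, 4, 3] end={s12,s16,s22} ∉↓L; 5/5 single-dels accept.
2 minimals (antichain).


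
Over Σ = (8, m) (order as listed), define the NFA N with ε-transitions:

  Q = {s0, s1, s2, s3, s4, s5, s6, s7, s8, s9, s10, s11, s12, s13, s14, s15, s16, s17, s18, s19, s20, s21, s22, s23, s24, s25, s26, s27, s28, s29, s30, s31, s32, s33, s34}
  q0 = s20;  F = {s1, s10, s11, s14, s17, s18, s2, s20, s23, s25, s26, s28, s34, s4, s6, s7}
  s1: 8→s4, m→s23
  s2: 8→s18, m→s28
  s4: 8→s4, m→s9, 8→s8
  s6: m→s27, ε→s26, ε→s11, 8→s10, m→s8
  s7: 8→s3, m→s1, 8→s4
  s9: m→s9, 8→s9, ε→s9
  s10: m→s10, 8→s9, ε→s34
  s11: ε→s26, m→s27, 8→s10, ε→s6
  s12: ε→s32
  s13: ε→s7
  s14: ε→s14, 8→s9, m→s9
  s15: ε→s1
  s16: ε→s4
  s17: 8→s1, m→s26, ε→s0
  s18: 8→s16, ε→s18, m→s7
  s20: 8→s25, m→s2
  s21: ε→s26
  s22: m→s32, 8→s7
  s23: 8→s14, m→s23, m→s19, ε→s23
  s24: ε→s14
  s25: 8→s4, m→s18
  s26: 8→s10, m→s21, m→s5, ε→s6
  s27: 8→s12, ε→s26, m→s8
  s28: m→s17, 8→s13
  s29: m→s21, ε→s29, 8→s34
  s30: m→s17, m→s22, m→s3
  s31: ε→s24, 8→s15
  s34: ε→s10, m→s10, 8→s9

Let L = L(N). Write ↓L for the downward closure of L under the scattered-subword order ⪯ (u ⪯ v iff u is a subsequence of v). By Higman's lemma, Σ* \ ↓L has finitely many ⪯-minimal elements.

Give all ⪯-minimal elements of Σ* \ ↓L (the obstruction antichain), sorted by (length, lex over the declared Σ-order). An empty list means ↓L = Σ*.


A = [88m, mmmm88].

|Q|=35, |F|=16, |δ|=70 (21 ε).
min D↑ (14 st, q0=0, F={6}): 0:8→1,m→2 1:8→3,m→4 2:8→4,m→5 3:8→3,m→6 4:8→3,m→7 5:8→7,m→8 6:8→6,m→6 7:8→3,m→9 8:8→9,m→10 9:8→3,m→11 10:8→12,m→10 11:8→13,m→11 12:8→6,m→12 13:8→6,m→6 (ε-aug+det+¬).
'88m': |S_i|=[28, 17, 6, 1] end={s9} rej; 3/3 del acc.
'mmmm88': |S_i|=[28, 26, 23, 19, 15, 6, 1] end={s9} — reject; 6/6 single-dels accept.
2 words, ⪯-incomp.


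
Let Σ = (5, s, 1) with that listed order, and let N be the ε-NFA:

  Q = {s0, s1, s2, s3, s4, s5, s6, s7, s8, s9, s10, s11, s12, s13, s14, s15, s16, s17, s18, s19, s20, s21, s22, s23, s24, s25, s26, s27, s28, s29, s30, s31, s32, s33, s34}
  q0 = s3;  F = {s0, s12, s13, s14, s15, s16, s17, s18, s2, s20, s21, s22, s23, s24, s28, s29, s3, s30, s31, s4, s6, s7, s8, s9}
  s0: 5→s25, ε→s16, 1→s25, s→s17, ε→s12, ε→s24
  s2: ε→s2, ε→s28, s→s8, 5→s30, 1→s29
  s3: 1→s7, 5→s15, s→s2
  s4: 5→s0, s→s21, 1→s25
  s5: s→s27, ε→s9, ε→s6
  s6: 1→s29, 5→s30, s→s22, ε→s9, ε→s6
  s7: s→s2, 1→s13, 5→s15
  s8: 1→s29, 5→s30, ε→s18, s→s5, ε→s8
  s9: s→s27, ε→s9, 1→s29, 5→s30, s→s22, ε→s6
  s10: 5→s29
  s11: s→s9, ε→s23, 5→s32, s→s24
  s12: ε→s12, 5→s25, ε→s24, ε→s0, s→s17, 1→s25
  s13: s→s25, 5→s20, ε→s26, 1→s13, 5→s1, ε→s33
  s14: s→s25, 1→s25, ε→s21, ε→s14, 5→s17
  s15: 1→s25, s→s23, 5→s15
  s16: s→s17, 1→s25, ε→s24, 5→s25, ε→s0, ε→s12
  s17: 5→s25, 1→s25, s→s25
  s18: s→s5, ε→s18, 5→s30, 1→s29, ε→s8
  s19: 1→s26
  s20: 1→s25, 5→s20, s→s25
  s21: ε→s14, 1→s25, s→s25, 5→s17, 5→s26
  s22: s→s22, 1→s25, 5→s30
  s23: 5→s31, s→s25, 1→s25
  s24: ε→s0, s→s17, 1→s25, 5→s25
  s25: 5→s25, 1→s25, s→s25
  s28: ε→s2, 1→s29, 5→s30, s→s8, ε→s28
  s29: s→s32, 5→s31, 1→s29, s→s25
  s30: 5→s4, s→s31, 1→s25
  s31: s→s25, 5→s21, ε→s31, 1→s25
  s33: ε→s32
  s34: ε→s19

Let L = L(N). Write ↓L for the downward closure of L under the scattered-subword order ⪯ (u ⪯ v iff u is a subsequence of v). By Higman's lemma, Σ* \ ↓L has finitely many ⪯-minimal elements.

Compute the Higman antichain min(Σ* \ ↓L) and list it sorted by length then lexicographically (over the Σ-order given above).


Antichain: [51, 5ss, s1s, 11s, s5555, ssss1].

|Q|=35, |F|=24, |δ|=118 (33 ε).
min D↑ (18 st, q0=0, F={5}): 0:5→1,s→2,1→3 1:5→1,s→4,1→5 2:5→6,s→7,1→8 3:5→1,s→2,1→9 4:5→10,s→5,1→5 5:5→5,s→5,1→5 6:5→11,s→10,1→5 7:5→6,s→12,1→8 8:5→10,s→5,1→8 9:5→13,s→5,1→9 10:5→14,s→5,1→5 11:5→15,s→14,1→5 12:5→6,s→16,1→8 13:5→13,s→5,1→5 14:5→17,s→5,1→5 15:5→5,s→17,1→5 16:5→6,s→16,1→5 17:5→5,s→5,1→5 (ε-aug+det+¬).
'51': N↓-sim [31, 16, 1] end={s25} rej; 2/2 deletions ∈↓L.
'5ss': |S_i|=[31, 16, 7, 1] end={s25} rej; 3/3 del acc.
's1s': N↓-sim [31, 24, 8, 2] end={s25,s32} ∉↓L; 3/3 deletions ∈↓L.
'11s': run [31, 30, 12, 2] end={s25,s32} rej; 3/3 deletions ∈↓L.
's5555': run [31, 24, 12, 10, 7, 1] end={s25} ∉↓L; 5/5 del acc.
'ssss1': |S_i|=[31, 24, 21, 19, 15, 1] end={s25} ∉↓L; 5/5 deletions ∈↓L.
6 words, ⪯-incomp.


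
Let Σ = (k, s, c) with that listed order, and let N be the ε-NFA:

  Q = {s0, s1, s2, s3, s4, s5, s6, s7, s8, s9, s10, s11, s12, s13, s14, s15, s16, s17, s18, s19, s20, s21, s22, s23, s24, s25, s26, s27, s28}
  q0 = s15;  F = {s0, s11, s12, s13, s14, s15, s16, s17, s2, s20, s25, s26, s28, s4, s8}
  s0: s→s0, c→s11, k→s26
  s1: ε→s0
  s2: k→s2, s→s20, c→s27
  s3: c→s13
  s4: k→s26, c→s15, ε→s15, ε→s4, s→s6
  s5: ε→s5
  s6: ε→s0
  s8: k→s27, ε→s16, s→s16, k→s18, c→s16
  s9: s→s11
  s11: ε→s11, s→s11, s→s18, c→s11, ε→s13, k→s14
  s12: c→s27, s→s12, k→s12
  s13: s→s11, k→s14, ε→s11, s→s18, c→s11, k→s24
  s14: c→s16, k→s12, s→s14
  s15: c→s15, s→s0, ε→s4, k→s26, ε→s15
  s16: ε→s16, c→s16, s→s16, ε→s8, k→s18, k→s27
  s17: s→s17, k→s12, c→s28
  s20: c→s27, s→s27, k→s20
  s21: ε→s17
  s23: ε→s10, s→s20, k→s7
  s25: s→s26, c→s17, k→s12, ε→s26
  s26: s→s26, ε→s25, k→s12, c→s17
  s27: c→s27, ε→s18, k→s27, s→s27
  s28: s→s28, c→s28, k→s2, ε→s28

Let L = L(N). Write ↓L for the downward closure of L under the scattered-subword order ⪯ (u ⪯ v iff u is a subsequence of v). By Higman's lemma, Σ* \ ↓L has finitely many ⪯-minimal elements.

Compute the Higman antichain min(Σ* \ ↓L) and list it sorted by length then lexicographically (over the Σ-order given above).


min(Σ*\↓L) = [kkc, sckck, kcckss].

|Q|=29, |F|=15, |δ|=76 (19 ε).
min D↑ (12 st, q0=0, F={6}): 0:k→1,s→2,c→0 1:k→3,s→1,c→4 2:k→1,s→2,c→5 3:k→3,s→3,c→6 4:k→3,s→4,c→7 5:k→8,s→5,c→5 6:k→6,s→6,c→6 7:k→9,s→7,c→7 8:k→3,s→8,c→10 9:k→9,s→11,c→6 10:k→6,s→10,c→10 11:k→11,s→6,c→6.
'kkc': run [19, 13, 5, 2] end={s18,s27} rej; 3/3 del acc.
'sckck': run [19, 17, 13, 9, 4, 2] end={s18,s27} — reject; 5/5 single-dels accept.
'kcckss': N↓-sim [19, 13, 9, 7, 4, 3, 2] end={s18,s27} — reject; 6/6 single-dels accept.
3 words, ⪯-incomp.


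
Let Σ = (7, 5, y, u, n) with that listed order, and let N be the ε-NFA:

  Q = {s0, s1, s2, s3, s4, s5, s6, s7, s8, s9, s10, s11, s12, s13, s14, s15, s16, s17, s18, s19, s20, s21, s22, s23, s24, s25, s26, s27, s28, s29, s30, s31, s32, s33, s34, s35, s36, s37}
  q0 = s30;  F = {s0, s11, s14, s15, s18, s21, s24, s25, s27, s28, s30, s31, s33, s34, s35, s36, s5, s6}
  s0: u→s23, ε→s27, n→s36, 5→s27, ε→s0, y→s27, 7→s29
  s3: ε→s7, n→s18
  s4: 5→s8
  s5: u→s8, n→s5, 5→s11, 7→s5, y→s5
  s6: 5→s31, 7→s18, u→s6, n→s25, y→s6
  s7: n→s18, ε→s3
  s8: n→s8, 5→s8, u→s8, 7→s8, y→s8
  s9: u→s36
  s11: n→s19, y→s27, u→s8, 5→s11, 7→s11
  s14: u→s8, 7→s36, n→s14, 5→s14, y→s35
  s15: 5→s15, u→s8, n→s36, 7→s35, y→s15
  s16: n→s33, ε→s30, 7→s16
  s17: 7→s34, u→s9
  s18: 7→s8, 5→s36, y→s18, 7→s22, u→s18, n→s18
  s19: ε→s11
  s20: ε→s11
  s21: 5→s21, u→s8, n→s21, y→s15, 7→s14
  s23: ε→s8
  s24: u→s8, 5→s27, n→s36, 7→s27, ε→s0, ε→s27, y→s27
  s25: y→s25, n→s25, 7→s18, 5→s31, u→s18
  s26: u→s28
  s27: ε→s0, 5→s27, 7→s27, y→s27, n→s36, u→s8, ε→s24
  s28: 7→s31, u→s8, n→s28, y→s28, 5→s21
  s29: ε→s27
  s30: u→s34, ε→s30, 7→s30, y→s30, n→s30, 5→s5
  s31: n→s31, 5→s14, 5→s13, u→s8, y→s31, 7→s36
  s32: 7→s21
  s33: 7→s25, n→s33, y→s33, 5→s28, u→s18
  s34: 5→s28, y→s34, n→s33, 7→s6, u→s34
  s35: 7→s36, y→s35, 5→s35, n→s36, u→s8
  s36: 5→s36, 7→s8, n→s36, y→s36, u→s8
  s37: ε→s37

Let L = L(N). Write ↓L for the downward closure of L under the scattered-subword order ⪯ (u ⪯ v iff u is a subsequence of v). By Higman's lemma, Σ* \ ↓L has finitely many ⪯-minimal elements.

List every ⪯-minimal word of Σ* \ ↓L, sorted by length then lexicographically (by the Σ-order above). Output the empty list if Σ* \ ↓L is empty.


Antichain: [5u, u777, unu7, 55yn7].

|Q|=38, |F|=18, |δ|=122 (15 ε).
min D↑ (17 st, q0=0, F={4}): 0:7→0,5→1,y→0,u→2,n→0 1:7→1,5→3,y→1,u→4,n→1 2:7→5,5→6,y→2,u→2,n→7 3:7→3,5→3,y→8,u→4,n→3 4:7→4,5→4,y→4,u→4,n→4 5:7→9,5→10,y→5,u→5,n→11 6:7→10,5→12,y→6,u→4,n→6 7:7→11,5→6,y→7,u→9,n→7 8:7→8,5→8,y→8,u→4,n→13 9:7→4,5→13,y→9,u→9,n→9 10:7→13,5→14,y→10,u→4,n→10 11:7→9,5→10,y→11,u→9,n→11 12:7→14,5→12,y→15,u→4,n→12 13:7→4,5→13,y→13,u→4,n→13 14:7→13,5→14,y→16,u→4,n→14 15:7→16,5→15,y→15,u→4,n→13 16:7→13,5→16,y→16,u→4,n→13 [Hopcroft].
'5u': run [24, 17, 2] end={s23,s8} ∉↓L; 2/2 del acc.
'u777': |S_i|=[24, 16, 10, 4, 2] end={s22,s8} ∉↓L; 4/4 del acc.
'unu7': N↓-sim [24, 16, 13, 4, 2] end={s22,s8} ∉↓L; 4/4 single-dels accept.
'55yn7': N↓-sim [24, 17, 14, 9, 2, 1] end={s8} rej; 5/5 deletions ∈↓L.
4 minimals (antichain).


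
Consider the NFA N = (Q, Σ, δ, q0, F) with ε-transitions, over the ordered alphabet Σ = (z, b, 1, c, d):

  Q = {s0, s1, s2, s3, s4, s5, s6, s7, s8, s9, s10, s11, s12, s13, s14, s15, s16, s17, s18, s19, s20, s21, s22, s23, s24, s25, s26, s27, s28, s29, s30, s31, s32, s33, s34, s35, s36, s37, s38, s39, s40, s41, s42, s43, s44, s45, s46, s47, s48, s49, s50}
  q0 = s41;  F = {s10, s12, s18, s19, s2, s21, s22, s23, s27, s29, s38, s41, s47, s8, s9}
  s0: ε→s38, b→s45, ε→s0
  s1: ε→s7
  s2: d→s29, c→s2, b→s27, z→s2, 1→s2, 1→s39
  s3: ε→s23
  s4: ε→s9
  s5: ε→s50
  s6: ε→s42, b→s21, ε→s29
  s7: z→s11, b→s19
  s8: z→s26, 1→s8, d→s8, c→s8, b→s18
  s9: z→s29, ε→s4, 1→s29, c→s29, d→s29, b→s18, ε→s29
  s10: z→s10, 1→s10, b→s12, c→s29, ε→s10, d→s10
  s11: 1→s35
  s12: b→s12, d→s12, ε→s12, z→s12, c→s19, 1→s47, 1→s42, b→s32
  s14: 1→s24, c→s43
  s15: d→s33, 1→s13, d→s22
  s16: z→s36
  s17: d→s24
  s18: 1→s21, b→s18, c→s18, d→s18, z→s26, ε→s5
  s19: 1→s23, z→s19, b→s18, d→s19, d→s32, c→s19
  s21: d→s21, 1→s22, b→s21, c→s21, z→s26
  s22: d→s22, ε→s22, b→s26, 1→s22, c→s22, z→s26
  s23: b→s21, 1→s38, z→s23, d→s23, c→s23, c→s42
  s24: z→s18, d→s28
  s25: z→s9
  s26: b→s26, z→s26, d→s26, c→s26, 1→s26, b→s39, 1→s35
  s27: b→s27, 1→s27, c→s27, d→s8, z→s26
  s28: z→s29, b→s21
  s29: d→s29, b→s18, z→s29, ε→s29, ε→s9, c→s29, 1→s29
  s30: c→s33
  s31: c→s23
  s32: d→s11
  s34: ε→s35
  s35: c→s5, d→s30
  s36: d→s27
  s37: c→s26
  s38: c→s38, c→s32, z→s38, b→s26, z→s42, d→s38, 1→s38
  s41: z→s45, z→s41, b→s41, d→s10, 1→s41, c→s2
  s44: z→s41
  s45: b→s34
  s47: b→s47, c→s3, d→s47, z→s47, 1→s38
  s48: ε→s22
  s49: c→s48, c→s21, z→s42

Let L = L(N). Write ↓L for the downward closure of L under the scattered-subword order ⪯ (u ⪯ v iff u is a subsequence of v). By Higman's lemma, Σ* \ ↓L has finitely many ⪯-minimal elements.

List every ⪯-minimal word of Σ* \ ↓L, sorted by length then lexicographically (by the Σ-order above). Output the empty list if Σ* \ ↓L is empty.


|Q|=51, |F|=15, |δ|=137 (18 ε).
min D↑ (15 st, q0=0, F={6}): 0:z→0,b→0,1→0,c→1,d→2 1:z→1,b→3,1→1,c→1,d→4 2:z→2,b→5,1→2,c→4,d→2 3:z→6,b→3,1→3,c→3,d→7 4:z→4,b→8,1→4,c→4,d→4 5:z→5,b→5,1→9,c→10,d→5 6:z→6,b→6,1→6,c→6,d→6 7:z→6,b→8,1→7,c→7,d→7 8:z→6,b→8,1→11,c→8,d→8 9:z→9,b→9,1→12,c→13,d→9 10:z→10,b→8,1→13,c→10,d→10 11:z→6,b→11,1→14,c→11,d→11 12:z→12,b→6,1→12,c→12,d→12 13:z→13,b→11,1→12,c→13,d→13 14:z→6,b→6,1→14,c→14,d→14 [Hopcroft].
'cbz': N↓-sim [29, 23, 12, 7] end={s26,s30,s33,s35,s39,s5,s50} rej; 3/3 deletions ∈↓L.
'db11b': N↓-sim [29, 24, 19, 16, 12, 7] end={s26,s30,s33,s35,s39,s5,s50} rej; 5/5 deletions ∈↓L.
2 minimals (antichain).

Antichain: [cbz, db11b].


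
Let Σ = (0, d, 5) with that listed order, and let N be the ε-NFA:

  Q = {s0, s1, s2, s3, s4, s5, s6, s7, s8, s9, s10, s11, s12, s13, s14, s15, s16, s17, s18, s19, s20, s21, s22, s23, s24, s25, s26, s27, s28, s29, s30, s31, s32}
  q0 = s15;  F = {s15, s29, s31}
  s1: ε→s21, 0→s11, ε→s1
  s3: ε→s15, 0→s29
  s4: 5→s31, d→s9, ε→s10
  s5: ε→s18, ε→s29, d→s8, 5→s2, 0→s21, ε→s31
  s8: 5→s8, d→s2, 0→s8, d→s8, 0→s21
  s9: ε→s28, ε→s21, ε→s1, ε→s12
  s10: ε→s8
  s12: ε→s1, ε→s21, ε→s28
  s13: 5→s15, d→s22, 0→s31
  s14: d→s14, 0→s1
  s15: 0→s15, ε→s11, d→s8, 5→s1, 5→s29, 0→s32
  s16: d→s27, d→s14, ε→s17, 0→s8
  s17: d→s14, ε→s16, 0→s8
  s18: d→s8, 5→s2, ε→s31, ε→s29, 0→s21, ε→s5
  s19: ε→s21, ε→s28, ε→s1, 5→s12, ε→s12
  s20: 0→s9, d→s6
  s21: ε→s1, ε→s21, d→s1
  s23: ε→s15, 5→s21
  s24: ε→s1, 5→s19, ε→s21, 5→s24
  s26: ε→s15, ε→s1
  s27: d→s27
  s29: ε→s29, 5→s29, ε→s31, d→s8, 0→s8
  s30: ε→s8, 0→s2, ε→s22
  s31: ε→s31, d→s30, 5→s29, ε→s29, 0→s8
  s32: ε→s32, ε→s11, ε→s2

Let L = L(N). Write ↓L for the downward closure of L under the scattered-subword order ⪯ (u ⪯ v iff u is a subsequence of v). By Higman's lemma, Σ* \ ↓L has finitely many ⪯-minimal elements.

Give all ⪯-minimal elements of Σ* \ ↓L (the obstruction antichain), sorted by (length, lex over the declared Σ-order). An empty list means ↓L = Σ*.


|Q|=33, |F|=3, |δ|=86 (41 ε).
min D↑ (3 st, q0=0, F={1}): 0:0→0,d→1,5→2 1:0→1,d→1,5→1 2:0→1,d→1,5→2.
'd': |S_i|=[11, 7] end={s1,s11,s2,s21,s22,s30,s8} ∉↓L; 1/1 deletions ∈↓L.
'50': run [11, 9, 5] end={s1,s11,s2,s21,s8} rej; 2/2 deletions ∈↓L.
2 obstructions.

A = [d, 50].


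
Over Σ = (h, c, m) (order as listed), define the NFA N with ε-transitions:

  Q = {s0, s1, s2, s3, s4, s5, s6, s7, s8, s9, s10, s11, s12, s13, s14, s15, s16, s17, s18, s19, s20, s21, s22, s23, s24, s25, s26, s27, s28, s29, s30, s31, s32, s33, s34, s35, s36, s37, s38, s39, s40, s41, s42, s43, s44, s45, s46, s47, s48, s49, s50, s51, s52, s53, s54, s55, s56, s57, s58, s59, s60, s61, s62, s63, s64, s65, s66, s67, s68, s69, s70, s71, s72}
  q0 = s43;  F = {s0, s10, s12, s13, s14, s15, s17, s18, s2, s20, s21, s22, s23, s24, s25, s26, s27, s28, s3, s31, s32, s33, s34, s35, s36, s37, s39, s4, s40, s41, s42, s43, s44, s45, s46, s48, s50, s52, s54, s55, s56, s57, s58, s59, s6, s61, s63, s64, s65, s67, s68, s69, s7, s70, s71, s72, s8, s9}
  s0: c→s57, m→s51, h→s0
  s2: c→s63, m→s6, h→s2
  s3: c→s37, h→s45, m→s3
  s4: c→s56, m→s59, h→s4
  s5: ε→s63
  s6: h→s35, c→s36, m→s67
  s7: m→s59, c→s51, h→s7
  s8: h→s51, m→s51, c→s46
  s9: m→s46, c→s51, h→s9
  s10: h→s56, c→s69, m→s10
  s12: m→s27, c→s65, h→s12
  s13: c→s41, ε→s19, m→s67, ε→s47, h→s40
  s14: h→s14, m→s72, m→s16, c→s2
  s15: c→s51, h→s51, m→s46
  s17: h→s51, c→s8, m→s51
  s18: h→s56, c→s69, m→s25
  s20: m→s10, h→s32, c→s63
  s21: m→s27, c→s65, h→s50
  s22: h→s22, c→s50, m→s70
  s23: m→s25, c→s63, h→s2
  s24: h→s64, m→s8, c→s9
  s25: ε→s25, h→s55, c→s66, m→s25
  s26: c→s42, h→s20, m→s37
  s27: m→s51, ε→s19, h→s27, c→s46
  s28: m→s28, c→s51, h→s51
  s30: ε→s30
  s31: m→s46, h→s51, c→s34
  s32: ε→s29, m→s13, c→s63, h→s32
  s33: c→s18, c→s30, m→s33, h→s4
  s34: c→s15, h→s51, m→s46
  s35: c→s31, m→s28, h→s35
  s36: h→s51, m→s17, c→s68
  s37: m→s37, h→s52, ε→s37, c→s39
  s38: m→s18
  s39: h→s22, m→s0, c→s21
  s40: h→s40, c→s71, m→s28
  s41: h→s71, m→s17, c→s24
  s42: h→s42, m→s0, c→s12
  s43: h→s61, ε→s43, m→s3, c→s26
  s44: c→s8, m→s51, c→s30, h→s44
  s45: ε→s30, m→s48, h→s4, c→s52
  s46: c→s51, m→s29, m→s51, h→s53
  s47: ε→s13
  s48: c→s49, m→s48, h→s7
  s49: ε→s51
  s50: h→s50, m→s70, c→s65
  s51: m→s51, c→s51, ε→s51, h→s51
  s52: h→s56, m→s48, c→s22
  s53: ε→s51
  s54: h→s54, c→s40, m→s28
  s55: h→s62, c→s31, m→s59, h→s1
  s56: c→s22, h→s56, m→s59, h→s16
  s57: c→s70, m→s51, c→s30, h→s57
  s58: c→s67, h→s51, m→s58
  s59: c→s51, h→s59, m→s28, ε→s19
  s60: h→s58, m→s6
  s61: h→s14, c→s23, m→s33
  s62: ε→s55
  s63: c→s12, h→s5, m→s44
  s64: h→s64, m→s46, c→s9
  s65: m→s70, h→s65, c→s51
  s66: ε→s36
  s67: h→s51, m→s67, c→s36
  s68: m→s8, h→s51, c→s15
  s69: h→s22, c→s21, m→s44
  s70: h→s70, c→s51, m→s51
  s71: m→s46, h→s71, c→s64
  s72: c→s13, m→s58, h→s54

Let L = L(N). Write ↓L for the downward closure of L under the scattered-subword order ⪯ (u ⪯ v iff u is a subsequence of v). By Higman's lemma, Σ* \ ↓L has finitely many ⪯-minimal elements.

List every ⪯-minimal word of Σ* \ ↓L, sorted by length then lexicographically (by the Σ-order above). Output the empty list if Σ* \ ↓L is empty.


|Q|=73, |F|=58, |δ|=204 (17 ε).
min D↑ (59 st, q0=0, F={37}): 0:h→1,c→2,m→3 1:h→4,c→5,m→6 2:h→7,c→8,m→9 3:h→10,c→9,m→3 4:h→4,c→11,m→12 5:h→11,c→13,m→14 6:h→15,c→16,m→6 7:h→17,c→13,m→18 8:h→8,c→19,m→20 9:h→21,c→22,m→9 10:h→15,c→21,m→23 11:h→11,c→13,m→24 12:h→25,c→26,m→27 13:h→13,c→19,m→28 14:h→29,c→30,m→14 15:h→15,c→31,m→32 16:h→31,c→33,m→14 17:h→17,c→13,m→26 18:h→31,c→33,m→18 19:h→19,c→34,m→35 20:h→20,c→36,m→37 21:h→31,c→38,m→23 22:h→38,c→39,m→20 23:h→40,c→37,m→23 24:h→41,c→30,m→42 25:h→25,c→43,m→44 26:h→43,c→45,m→42 27:h→37,c→42,m→27 28:h→28,c→46,m→37 29:h→29,c→47,m→32 30:h→37,c→48,m→49 31:h→31,c→38,m→32 32:h→32,c→37,m→44 33:h→38,c→39,m→28 34:h→34,c→37,m→50 35:h→35,c→51,m→37 36:h→36,c→50,m→37 37:h→37,c→37,m→37 38:h→38,c→52,m→50 39:h→52,c→34,m→35 40:h→40,c→37,m→32 41:h→41,c→47,m→44 42:h→37,c→30,m→42 43:h→43,c→53,m→44 44:h→37,c→37,m→44 45:h→53,c→54,m→49 46:h→37,c→51,m→37 47:h→37,c→55,m→51 48:h→37,c→56,m→46 49:h→37,c→46,m→37 50:h→50,c→37,m→37 51:h→37,c→37,m→37 52:h→52,c→34,m→50 53:h→53,c→57,m→51 54:h→57,c→58,m→46 55:h→37,c→56,m→51 56:h→37,c→37,m→51 57:h→57,c→58,m→51 58:h→58,c→37,m→51 [Hopcroft].
'ccmm': N↓-sim [70, 60, 35, 13, 2] end={s29,s51} ∉↓L; 4/4 del acc.
'mhmc': |S_i|=[70, 58, 37, 11, 2] end={s49,s51} rej; 4/4 del acc.
'hhmmh': |S_i|=[70, 65, 51, 35, 12, 2] end={s51,s53} — reject; 5/5 del acc.
'hcmch': run [70, 65, 52, 29, 14, 2] end={s51,s53} — reject; 5/5 deletions ∈↓L.
'ccccc': |S_i|=[70, 60, 35, 20, 9, 1] end={s51} ∉↓L; 5/5 del acc.
'cccmch': N↓-sim [70, 60, 35, 20, 8, 4, 2] end={s51,s53} ∉↓L; 6/6 deletions ∈↓L.
6 obstructions.

min(Σ*\↓L) = [ccmm, mhmc, hhmmh, hcmch, ccccc, cccmch].


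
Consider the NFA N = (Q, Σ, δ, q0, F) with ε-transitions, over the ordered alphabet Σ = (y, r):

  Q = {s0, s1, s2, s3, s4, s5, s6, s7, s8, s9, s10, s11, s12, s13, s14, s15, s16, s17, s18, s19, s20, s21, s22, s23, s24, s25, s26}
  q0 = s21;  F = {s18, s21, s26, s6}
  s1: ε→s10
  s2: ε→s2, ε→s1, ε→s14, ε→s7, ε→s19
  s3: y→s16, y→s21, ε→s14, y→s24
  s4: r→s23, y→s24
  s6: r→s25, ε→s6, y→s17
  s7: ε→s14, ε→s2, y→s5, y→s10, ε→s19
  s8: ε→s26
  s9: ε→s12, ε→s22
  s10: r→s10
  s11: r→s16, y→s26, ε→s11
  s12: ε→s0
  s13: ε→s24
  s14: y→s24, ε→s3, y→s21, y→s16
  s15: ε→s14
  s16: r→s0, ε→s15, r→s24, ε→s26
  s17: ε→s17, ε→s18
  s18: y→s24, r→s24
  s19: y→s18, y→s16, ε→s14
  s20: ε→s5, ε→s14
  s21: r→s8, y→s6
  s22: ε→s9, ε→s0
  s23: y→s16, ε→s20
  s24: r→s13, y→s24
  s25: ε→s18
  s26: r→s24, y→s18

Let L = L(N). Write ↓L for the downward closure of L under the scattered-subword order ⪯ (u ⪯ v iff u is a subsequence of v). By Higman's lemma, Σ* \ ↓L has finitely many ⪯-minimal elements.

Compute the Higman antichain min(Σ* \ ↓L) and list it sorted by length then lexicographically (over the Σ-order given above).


|Q|=27, |F|=4, |δ|=58 (30 ε).
min D↑ (5 st, q0=0, F={4}): 0:y→1,r→2 1:y→3,r→3 2:y→3,r→4 3:y→4,r→4 4:y→4,r→4.
'rr': N↓-sim [9, 6, 2] end={s13,s24} ∉↓L; 2/2 deletions ∈↓L.
'yyy': run [9, 6, 4, 2] end={s13,s24} ∉↓L; 3/3 deletions ∈↓L.
'yyr': run [9, 6, 4, 2] end={s13,s24} — reject; 3/3 deletions ∈↓L.
'yry': run [9, 6, 4, 2] end={s13,s24} ∉↓L; 3/3 del acc.
'ryy': run [9, 6, 3, 2] end={s13,s24} rej; 3/3 single-dels accept.
5 minimals (antichain).

Antichain: [rr, yyy, yyr, yry, ryy].


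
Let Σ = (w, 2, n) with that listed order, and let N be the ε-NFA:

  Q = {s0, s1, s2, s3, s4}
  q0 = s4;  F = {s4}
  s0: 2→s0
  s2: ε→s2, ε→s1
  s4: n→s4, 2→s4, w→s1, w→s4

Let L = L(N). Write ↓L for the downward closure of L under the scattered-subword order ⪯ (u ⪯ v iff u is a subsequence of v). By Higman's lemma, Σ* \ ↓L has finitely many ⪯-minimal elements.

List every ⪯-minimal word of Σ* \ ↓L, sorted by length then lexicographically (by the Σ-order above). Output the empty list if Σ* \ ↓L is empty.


Antichain: [].

|Q|=5, |F|=1, |δ|=7 (2 ε).
min D↑ (1 st, q0=0, F={}): 0:w→0,2→0,n→0 [Hopcroft].
L(D↑) = ∅ ⇒ ↓L = Σ*.


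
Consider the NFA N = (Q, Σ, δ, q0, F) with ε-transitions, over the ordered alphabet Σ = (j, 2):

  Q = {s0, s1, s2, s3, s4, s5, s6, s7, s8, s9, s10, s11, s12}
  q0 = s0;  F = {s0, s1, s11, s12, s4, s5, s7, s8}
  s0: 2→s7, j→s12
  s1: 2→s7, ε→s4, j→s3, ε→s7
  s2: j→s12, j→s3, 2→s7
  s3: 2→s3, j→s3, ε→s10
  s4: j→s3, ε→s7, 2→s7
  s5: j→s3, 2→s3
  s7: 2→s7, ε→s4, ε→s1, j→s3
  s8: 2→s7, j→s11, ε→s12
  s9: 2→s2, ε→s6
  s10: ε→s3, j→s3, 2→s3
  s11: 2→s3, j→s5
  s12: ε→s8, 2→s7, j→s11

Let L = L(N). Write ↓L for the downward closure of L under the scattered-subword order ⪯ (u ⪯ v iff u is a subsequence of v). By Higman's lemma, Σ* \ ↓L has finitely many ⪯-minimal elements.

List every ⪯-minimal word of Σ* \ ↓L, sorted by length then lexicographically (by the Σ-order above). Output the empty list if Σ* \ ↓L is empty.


min(Σ*\↓L) = [2j, jj2, jjjj].

|Q|=13, |F|=8, |δ|=34 (10 ε).
min D↑ (6 st, q0=0, F={4}): 0:j→1,2→2 1:j→3,2→2 2:j→4,2→2 3:j→5,2→4 4:j→4,2→4 5:j→4,2→4 (ε-aug+det+¬).
'2j': N↓-sim [10, 5, 2] end={s10,s3} rej; 2/2 deletions ∈↓L.
'jj2': N↓-sim [10, 9, 4, 2] end={s10,s3} — reject; 3/3 single-dels accept.
'jjjj': N↓-sim [10, 9, 4, 3, 2] end={s10,s3} — reject; 4/4 deletions ∈↓L.
3 minimals (antichain).


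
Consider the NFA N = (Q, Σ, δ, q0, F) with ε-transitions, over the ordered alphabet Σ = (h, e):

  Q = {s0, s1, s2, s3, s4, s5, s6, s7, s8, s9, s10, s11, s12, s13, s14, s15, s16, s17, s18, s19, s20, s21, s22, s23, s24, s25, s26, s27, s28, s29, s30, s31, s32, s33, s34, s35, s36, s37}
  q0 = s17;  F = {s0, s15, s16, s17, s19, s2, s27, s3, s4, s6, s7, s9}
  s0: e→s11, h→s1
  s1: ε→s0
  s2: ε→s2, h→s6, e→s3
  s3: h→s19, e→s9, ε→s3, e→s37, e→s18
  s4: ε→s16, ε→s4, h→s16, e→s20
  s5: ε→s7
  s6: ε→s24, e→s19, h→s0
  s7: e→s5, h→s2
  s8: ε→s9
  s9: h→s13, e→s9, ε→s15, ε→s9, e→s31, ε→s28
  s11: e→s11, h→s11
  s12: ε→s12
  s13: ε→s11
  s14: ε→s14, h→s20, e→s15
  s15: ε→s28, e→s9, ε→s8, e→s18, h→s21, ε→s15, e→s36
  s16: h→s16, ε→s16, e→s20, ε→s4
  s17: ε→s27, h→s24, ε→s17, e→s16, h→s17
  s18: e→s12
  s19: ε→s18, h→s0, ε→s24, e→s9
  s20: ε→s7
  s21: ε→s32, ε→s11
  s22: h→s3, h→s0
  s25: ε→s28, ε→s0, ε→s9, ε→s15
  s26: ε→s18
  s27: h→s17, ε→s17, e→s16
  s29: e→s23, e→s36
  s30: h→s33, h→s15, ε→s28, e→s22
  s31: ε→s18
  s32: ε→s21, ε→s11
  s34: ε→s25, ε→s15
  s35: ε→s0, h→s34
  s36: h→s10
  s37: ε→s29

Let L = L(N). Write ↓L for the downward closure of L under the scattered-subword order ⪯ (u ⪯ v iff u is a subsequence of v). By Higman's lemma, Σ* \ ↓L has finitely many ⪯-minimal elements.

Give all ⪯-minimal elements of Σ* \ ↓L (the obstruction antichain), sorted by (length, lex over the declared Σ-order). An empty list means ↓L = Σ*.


min(Σ*\↓L) = [eehhhe, eeheeh].

|Q|=38, |F|=12, |δ|=84 (40 ε).
min D↑ (10 st, q0=0, F={9}): 0:h→0,e→1 1:h→1,e→2 2:h→3,e→2 3:h→4,e→5 4:h→6,e→7 5:h→7,e→8 6:h→6,e→9 7:h→6,e→8 8:h→9,e→8 9:h→9,e→9 [Hopcroft].
'eehhhe': |S_i|=[30, 28, 26, 23, 18, 7, 1] end={s11} ∉↓L; 6/6 deletions ∈↓L.
'eeheeh': |S_i|=[30, 28, 26, 23, 21, 16, 5] end={s10,s11,s13,s21,s32} rej; 6/6 deletions ∈↓L.
2 words, ⪯-incomp.


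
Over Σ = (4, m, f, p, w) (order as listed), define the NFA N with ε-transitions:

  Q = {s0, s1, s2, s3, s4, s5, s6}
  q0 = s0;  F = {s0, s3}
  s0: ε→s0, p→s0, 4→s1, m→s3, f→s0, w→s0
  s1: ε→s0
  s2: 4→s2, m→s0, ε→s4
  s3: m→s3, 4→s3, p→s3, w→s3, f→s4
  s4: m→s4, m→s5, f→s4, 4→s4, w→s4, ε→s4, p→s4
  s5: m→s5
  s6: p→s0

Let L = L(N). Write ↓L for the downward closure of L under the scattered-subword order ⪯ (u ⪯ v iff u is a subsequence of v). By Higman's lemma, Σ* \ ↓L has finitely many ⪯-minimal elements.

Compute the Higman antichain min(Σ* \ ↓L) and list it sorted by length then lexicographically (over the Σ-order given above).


A = [mf].

|Q|=7, |F|=2, |δ|=24 (4 ε).
min D↑ (3 st, q0=0, F={2}): 0:4→0,m→1,f→0,p→0,w→0 1:4→1,m→1,f→2,p→1,w→1 2:4→2,m→2,f→2,p→2,w→2 (ε-aug+det+¬).
'mf': run [5, 3, 2] end={s4,s5} ∉↓L; 2/2 del acc.
1 obstructions.
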